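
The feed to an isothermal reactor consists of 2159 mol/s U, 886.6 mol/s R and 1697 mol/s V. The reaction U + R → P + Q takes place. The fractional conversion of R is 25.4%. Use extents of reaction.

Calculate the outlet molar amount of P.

R reacted = 0.254 × 886.6 = 225.2 mol/s; ν_R = −1, so ξ = 225.2/1 = 225.2 mol/s.
Outlet amounts (n = n₀ + ν ξ):
  U: 2159 − 1(225.2) = 1934
  R: 886.6 − 1(225.2) = 661.4
  P: 0 + 1(225.2) = 225.2
  Q: 0 + 1(225.2) = 225.2
  V: 1697 (inert)

225 mol/s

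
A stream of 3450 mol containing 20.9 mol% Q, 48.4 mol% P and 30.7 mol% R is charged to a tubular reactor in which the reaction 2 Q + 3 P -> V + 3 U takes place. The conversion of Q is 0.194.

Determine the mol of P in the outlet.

Q reacted = 0.194 × 721 = 139.9 mol; ν_Q = −2, so ξ = 139.9/2 = 69.94 mol.
Outlet amounts (n = n₀ + ν ξ):
  Q: 721 − 2(69.94) = 581.2
  P: 1670 − 3(69.94) = 1460
  V: 0 + 1(69.94) = 69.94
  U: 0 + 3(69.94) = 209.8
  R: 1059 (inert)

1460 mol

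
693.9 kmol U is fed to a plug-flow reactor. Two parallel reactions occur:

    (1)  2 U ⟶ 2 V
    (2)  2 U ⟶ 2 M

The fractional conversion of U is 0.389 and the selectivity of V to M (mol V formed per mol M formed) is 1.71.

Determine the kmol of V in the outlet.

Conversion of U: U consumed = 0.389 × 693.9 = 269.9 kmol = 2ξ₁ + 2ξ₂.
Selectivity: 2ξ₁ / (2ξ₂) = 1.71 → ξ₁ = 1.71 ξ₂.
Substitute: (2·1.71 + 2) ξ₂ = 269.9 → ξ₂ = 49.8 kmol, ξ₁ = 85.16 kmol.
Outlet amounts (n = n₀ + Σ ν·ξ):
  U: 693.9 − 2(85.16) − 2(49.8) = 424
  V: 0 + 2(85.16) = 170.3
  M: 0 + 2(49.8) = 99.6

170 kmol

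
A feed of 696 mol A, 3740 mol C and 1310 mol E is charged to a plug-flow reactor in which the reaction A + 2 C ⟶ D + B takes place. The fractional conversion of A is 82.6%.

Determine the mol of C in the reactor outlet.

2590 mol

A reacted = 0.826 × 696 = 574.9 mol; ν_A = −1, so ξ = 574.9/1 = 574.9 mol.
Outlet amounts (n = n₀ + ν ξ):
  A: 696 − 1(574.9) = 121.1
  C: 3740 − 2(574.9) = 2590
  D: 0 + 1(574.9) = 574.9
  B: 0 + 1(574.9) = 574.9
  E: 1310 (inert)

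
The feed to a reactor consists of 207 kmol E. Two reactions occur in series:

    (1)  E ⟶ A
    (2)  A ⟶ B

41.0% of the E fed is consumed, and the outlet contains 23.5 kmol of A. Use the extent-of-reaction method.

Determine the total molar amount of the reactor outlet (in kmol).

Conversion of E: E consumed = 1ξ₁ = 0.41 × 207 → ξ₁ = 84.87 kmol.
A balance: n_A = 0 + 1ξ₁ − 1ξ₂ = 23.5 → ξ₂ = (1·84.87 − 23.5)/1 = 61.37 kmol.
Outlet amounts (n = n₀ + Σ ν·ξ):
  E: 207 − 1(84.87) = 122.1
  A: 0 + 1(84.87) − 1(61.37) = 23.5
  B: 0 + 1(61.37) = 61.37
Total out = 122.1 + 23.5 + 61.37 = 207 kmol.

207 kmol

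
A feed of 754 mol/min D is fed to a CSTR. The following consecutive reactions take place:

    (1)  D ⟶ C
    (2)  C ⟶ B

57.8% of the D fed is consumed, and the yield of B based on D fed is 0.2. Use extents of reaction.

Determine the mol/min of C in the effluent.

285 mol/min

Conversion of D: D consumed = 1ξ₁ = 0.578 × 754 → ξ₁ = 435.8 mol/min.
Yield of B: 1ξ₂ / 754 = 0.2 → ξ₂ = 150.8 mol/min.
Outlet amounts (n = n₀ + Σ ν·ξ):
  D: 754 − 1(435.8) = 318.2
  C: 0 + 1(435.8) − 1(150.8) = 285
  B: 0 + 1(150.8) = 150.8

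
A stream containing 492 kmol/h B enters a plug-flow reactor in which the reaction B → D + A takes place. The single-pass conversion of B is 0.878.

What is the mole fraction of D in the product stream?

0.468

B reacted = 0.878 × 492 = 432 kmol/h; ν_B = −1, so ξ = 432/1 = 432 kmol/h.
Outlet amounts (n = n₀ + ν ξ):
  B: 492 − 1(432) = 60.02
  D: 0 + 1(432) = 432
  A: 0 + 1(432) = 432
Total out = 924 kmol/h; y_D = 432 / 924 = 0.4675.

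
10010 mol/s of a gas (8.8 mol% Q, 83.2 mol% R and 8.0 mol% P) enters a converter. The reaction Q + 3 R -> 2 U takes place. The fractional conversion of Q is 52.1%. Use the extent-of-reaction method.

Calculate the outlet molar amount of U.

Q reacted = 0.521 × 880.9 = 458.9 mol/s; ν_Q = −1, so ξ = 458.9/1 = 458.9 mol/s.
Outlet amounts (n = n₀ + ν ξ):
  Q: 880.9 − 1(458.9) = 421.9
  R: 8328 − 3(458.9) = 6952
  U: 0 + 2(458.9) = 917.9
  P: 800.8 (inert)

918 mol/s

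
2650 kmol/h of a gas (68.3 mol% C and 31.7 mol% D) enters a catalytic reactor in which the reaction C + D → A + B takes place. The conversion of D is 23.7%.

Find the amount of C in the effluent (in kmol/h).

1610 kmol/h

D reacted = 0.237 × 840 = 199.1 kmol/h; ν_D = −1, so ξ = 199.1/1 = 199.1 kmol/h.
Outlet amounts (n = n₀ + ν ξ):
  C: 1810 − 1(199.1) = 1611
  D: 840 − 1(199.1) = 641
  A: 0 + 1(199.1) = 199.1
  B: 0 + 1(199.1) = 199.1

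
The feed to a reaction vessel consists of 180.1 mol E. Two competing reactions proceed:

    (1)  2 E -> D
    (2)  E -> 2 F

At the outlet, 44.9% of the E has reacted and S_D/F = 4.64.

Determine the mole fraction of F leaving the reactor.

Conversion of E: E consumed = 0.449 × 180.1 = 80.86 mol = 2ξ₁ + 1ξ₂.
Selectivity: 1ξ₁ / (2ξ₂) = 4.64 → ξ₁ = 9.28 ξ₂.
Substitute: (2·9.28 + 1) ξ₂ = 80.86 → ξ₂ = 4.134 mol, ξ₁ = 38.37 mol.
Outlet amounts (n = n₀ + Σ ν·ξ):
  E: 180.1 − 2(38.37) − 1(4.134) = 99.24
  D: 0 + 1(38.37) = 38.37
  F: 0 + 2(4.134) = 8.268
Total out = 145.9 mol; y_F = 8.268 / 145.9 = 0.05668.

0.0567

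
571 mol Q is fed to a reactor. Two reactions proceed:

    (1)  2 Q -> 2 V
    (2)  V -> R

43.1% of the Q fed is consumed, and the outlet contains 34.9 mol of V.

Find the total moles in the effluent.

571 mol

Conversion of Q: Q consumed = 2ξ₁ = 0.431 × 571 → ξ₁ = 123.1 mol.
V balance: n_V = 0 + 2ξ₁ − 1ξ₂ = 34.9 → ξ₂ = (2·123.1 − 34.9)/1 = 211.2 mol.
Outlet amounts (n = n₀ + Σ ν·ξ):
  Q: 571 − 2(123.1) = 324.9
  V: 0 + 2(123.1) − 1(211.2) = 34.9
  R: 0 + 1(211.2) = 211.2
Total out = 324.9 + 34.9 + 211.2 = 571 mol.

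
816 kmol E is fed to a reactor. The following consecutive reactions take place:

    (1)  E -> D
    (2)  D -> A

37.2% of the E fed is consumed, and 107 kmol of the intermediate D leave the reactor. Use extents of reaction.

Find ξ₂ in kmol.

Conversion of E: E consumed = 1ξ₁ = 0.372 × 816 → ξ₁ = 303.6 kmol.
D balance: n_D = 0 + 1ξ₁ − 1ξ₂ = 107 → ξ₂ = (1·303.6 − 107)/1 = 196.6 kmol.
Outlet amounts (n = n₀ + Σ ν·ξ):
  E: 816 − 1(303.6) = 512.4
  D: 0 + 1(303.6) − 1(196.6) = 107
  A: 0 + 1(196.6) = 196.6

ξ₂ = 197 kmol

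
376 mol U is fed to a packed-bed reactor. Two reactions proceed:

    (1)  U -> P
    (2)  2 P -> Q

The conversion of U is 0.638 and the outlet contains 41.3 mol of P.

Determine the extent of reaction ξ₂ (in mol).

ξ₂ = 99.3 mol

Conversion of U: U consumed = 1ξ₁ = 0.638 × 376 → ξ₁ = 239.9 mol.
P balance: n_P = 0 + 1ξ₁ − 2ξ₂ = 41.3 → ξ₂ = (1·239.9 − 41.3)/2 = 99.29 mol.
Outlet amounts (n = n₀ + Σ ν·ξ):
  U: 376 − 1(239.9) = 136.1
  P: 0 + 1(239.9) − 2(99.29) = 41.3
  Q: 0 + 1(99.29) = 99.29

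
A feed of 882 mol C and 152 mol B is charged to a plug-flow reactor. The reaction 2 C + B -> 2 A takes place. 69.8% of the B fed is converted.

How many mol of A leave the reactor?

B reacted = 0.698 × 152 = 106.1 mol; ν_B = −1, so ξ = 106.1/1 = 106.1 mol.
Outlet amounts (n = n₀ + ν ξ):
  C: 882 − 2(106.1) = 669.8
  B: 152 − 1(106.1) = 45.9
  A: 0 + 2(106.1) = 212.2

212 mol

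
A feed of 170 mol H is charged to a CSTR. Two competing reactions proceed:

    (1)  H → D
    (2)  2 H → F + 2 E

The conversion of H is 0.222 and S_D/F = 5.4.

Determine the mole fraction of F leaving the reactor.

Conversion of H: H consumed = 0.222 × 170 = 37.74 mol = 1ξ₁ + 2ξ₂.
Selectivity: 1ξ₁ / (1ξ₂) = 5.4 → ξ₁ = 5.4 ξ₂.
Substitute: (1·5.4 + 2) ξ₂ = 37.74 → ξ₂ = 5.1 mol, ξ₁ = 27.54 mol.
Outlet amounts (n = n₀ + Σ ν·ξ):
  H: 170 − 1(27.54) − 2(5.1) = 132.3
  D: 0 + 1(27.54) = 27.54
  F: 0 + 1(5.1) = 5.1
  E: 0 + 2(5.1) = 10.2
Total out = 175.1 mol; y_F = 5.1 / 175.1 = 0.02913.

0.0291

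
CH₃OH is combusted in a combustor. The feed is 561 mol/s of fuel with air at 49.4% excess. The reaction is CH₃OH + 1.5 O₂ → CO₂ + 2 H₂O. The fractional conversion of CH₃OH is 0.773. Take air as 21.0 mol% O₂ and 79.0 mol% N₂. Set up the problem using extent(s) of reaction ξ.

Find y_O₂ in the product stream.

Stoichiometric O₂ = 1.5 × 561 = 841.5 mol/s; O₂ fed = 841.5 × 1.494 = 1257 mol/s.
N₂ fed = 1257 × 79/21 = 4729 mol/s.
Fuel reacted = 0.773 × 561 → ξ = 433.7 mol/s.
Outlet (n = n₀ + ν ξ):
  CH₃OH: 561 − 1(433.7) = 127.3
  O₂: 1257 − 1.5(433.7) = 606.7
  N₂: 4729 (inert)
  CO₂: 0 + 1(433.7) = 433.7
  H₂O: 0 + 2(433.7) = 867.3
Total out = 6764 mol/s; y_O₂ = 606.7 / 6764 = 0.08969.

0.0897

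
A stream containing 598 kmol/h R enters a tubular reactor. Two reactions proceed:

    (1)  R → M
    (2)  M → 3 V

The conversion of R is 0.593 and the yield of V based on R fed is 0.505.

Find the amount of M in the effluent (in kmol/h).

254 kmol/h

Conversion of R: R consumed = 1ξ₁ = 0.593 × 598 → ξ₁ = 354.6 kmol/h.
Yield of V: 3ξ₂ / 598 = 0.505 → ξ₂ = 100.7 kmol/h.
Outlet amounts (n = n₀ + Σ ν·ξ):
  R: 598 − 1(354.6) = 243.4
  M: 0 + 1(354.6) − 1(100.7) = 254
  V: 0 + 3(100.7) = 302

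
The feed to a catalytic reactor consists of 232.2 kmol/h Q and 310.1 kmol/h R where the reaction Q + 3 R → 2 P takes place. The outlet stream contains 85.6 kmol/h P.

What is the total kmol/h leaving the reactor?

457 kmol/h

For P: n = n₀ + 2ξ → 85.6 = 0 + 2ξ, giving ξ = 42.8 kmol/h.
Outlet amounts (n = n₀ + ν ξ):
  Q: 232.2 − 1(42.8) = 189.4
  R: 310.1 − 3(42.8) = 181.7
  P: 0 + 2(42.8) = 85.6
Total out = 189.4 + 181.7 + 85.6 = 456.7 kmol/h.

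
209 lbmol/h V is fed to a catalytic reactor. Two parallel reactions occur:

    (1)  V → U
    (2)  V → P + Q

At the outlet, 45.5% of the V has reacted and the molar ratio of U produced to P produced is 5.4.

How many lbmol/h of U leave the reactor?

80.2 lbmol/h

Conversion of V: V consumed = 0.455 × 209 = 95.09 lbmol/h = 1ξ₁ + 1ξ₂.
Selectivity: 1ξ₁ / (1ξ₂) = 5.4 → ξ₁ = 5.4 ξ₂.
Substitute: (1·5.4 + 1) ξ₂ = 95.09 → ξ₂ = 14.86 lbmol/h, ξ₁ = 80.24 lbmol/h.
Outlet amounts (n = n₀ + Σ ν·ξ):
  V: 209 − 1(80.24) − 1(14.86) = 113.9
  U: 0 + 1(80.24) = 80.24
  P: 0 + 1(14.86) = 14.86
  Q: 0 + 1(14.86) = 14.86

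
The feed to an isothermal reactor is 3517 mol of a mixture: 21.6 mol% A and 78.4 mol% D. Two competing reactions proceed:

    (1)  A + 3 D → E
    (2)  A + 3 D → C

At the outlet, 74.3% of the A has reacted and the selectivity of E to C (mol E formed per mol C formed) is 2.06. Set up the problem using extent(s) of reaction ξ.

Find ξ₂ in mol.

ξ₂ = 184 mol

Conversion of A: A consumed = 0.743 × 759.7 = 564.4 mol = 1ξ₁ + 1ξ₂.
Selectivity: 1ξ₁ / (1ξ₂) = 2.06 → ξ₁ = 2.06 ξ₂.
Substitute: (1·2.06 + 1) ξ₂ = 564.4 → ξ₂ = 184.5 mol, ξ₁ = 380 mol.
Outlet amounts (n = n₀ + Σ ν·ξ):
  A: 759.7 − 1(380) − 1(184.5) = 195.2
  D: 2757 − 3(380) − 3(184.5) = 1064
  E: 0 + 1(380) = 380
  C: 0 + 1(184.5) = 184.5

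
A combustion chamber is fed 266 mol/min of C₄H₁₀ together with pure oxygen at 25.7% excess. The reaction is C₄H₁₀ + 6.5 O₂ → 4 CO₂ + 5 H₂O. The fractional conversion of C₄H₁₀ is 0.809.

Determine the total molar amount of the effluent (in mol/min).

2760 mol/min

Stoichiometric O₂ = 6.5 × 266 = 1729 mol/min; O₂ fed = 1729 × 1.257 = 2173 mol/min.
Fuel reacted = 0.809 × 266 → ξ = 215.2 mol/min.
Outlet (n = n₀ + ν ξ):
  C₄H₁₀: 266 − 1(215.2) = 50.81
  O₂: 2173 − 6.5(215.2) = 774.6
  CO₂: 0 + 4(215.2) = 860.8
  H₂O: 0 + 5(215.2) = 1076
Total out = 50.81 + 774.6 + 860.8 + 1076 = 2762 mol/min.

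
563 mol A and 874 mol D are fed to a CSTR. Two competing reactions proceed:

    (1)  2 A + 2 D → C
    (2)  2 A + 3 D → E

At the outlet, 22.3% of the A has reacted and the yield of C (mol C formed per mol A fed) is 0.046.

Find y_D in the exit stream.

0.587

Yield of C: 1ξ₁ / 563 = 0.046 → ξ₁ = 25.9 mol.
Conversion of A: 2ξ₁ + 2ξ₂ = 0.223 × 563 = 125.5 → ξ₂ = 36.88 mol.
Outlet amounts (n = n₀ + Σ ν·ξ):
  A: 563 − 2(25.9) − 2(36.88) = 437.5
  D: 874 − 2(25.9) − 3(36.88) = 711.6
  C: 0 + 1(25.9) = 25.9
  E: 0 + 1(36.88) = 36.88
Total out = 1212 mol; y_D = 711.6 / 1212 = 0.5872.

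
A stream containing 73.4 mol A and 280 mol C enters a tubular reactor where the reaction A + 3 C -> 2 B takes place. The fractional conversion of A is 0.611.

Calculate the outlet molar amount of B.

89.7 mol

A reacted = 0.611 × 73.4 = 44.85 mol; ν_A = −1, so ξ = 44.85/1 = 44.85 mol.
Outlet amounts (n = n₀ + ν ξ):
  A: 73.4 − 1(44.85) = 28.55
  C: 280 − 3(44.85) = 145.5
  B: 0 + 2(44.85) = 89.69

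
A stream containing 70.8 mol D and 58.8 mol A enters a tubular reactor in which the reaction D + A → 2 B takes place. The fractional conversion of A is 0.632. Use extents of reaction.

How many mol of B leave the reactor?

74.3 mol

A reacted = 0.632 × 58.8 = 37.16 mol; ν_A = −1, so ξ = 37.16/1 = 37.16 mol.
Outlet amounts (n = n₀ + ν ξ):
  D: 70.8 − 1(37.16) = 33.64
  A: 58.8 − 1(37.16) = 21.64
  B: 0 + 2(37.16) = 74.32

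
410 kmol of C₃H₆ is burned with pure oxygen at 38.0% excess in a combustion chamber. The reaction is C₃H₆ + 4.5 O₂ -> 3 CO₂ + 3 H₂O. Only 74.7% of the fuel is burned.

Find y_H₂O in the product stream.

0.296

Stoichiometric O₂ = 4.5 × 410 = 1845 kmol; O₂ fed = 1845 × 1.380 = 2546 kmol.
Fuel reacted = 0.747 × 410 → ξ = 306.3 kmol.
Outlet (n = n₀ + ν ξ):
  C₃H₆: 410 − 1(306.3) = 103.7
  O₂: 2546 − 4.5(306.3) = 1168
  CO₂: 0 + 3(306.3) = 918.8
  H₂O: 0 + 3(306.3) = 918.8
Total out = 3109 kmol; y_H₂O = 918.8 / 3109 = 0.2955.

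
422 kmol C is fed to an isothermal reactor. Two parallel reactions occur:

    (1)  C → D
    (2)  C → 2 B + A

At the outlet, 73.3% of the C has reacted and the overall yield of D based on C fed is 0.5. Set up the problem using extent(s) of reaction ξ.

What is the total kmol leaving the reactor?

Yield of D: 1ξ₁ / 422 = 0.5 → ξ₁ = 211 kmol.
Conversion of C: 1ξ₁ + 1ξ₂ = 0.733 × 422 = 309.3 → ξ₂ = 98.33 kmol.
Outlet amounts (n = n₀ + Σ ν·ξ):
  C: 422 − 1(211) − 1(98.33) = 112.7
  D: 0 + 1(211) = 211
  B: 0 + 2(98.33) = 196.7
  A: 0 + 1(98.33) = 98.33
Total out = 112.7 + 211 + 196.7 + 98.33 = 618.7 kmol.

619 kmol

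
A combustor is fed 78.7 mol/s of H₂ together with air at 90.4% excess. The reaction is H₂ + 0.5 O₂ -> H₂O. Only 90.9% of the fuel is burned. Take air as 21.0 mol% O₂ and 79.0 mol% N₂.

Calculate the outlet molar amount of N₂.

282 mol/s

Stoichiometric O₂ = 0.5 × 78.7 = 39.35 mol/s; O₂ fed = 39.35 × 1.904 = 74.92 mol/s.
N₂ fed = 74.92 × 79/21 = 281.9 mol/s.
Fuel reacted = 0.909 × 78.7 → ξ = 71.54 mol/s.
Outlet (n = n₀ + ν ξ):
  H₂: 78.7 − 1(71.54) = 7.162
  O₂: 74.92 − 0.5(71.54) = 39.15
  N₂: 281.9 (inert)
  H₂O: 0 + 1(71.54) = 71.54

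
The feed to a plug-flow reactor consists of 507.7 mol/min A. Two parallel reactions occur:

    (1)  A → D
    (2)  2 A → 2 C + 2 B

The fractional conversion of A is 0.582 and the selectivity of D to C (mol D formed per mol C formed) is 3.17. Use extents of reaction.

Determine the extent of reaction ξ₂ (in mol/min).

Conversion of A: A consumed = 0.582 × 507.7 = 295.5 mol/min = 1ξ₁ + 2ξ₂.
Selectivity: 1ξ₁ / (2ξ₂) = 3.17 → ξ₁ = 6.34 ξ₂.
Substitute: (1·6.34 + 2) ξ₂ = 295.5 → ξ₂ = 35.43 mol/min, ξ₁ = 224.6 mol/min.
Outlet amounts (n = n₀ + Σ ν·ξ):
  A: 507.7 − 1(224.6) − 2(35.43) = 212.2
  D: 0 + 1(224.6) = 224.6
  C: 0 + 2(35.43) = 70.86
  B: 0 + 2(35.43) = 70.86

ξ₂ = 35.4 mol/min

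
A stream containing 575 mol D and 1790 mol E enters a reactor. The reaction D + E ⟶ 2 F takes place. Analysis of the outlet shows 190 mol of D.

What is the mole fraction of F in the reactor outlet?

0.326

For D: n = n₀ − 1ξ → 190 = 575 − 1ξ, giving ξ = 385 mol.
Outlet amounts (n = n₀ + ν ξ):
  D: 575 − 1(385) = 190
  E: 1790 − 1(385) = 1405
  F: 0 + 2(385) = 770
Total out = 2365 mol; y_F = 770 / 2365 = 0.3256.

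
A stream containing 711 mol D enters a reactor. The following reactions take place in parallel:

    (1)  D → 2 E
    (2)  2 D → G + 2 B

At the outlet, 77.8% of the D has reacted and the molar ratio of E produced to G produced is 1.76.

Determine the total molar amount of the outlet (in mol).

Conversion of D: D consumed = 0.778 × 711 = 553.2 mol = 1ξ₁ + 2ξ₂.
Selectivity: 2ξ₁ / (1ξ₂) = 1.76 → ξ₁ = 0.88 ξ₂.
Substitute: (1·0.88 + 2) ξ₂ = 553.2 → ξ₂ = 192.1 mol, ξ₁ = 169 mol.
Outlet amounts (n = n₀ + Σ ν·ξ):
  D: 711 − 1(169) − 2(192.1) = 157.8
  E: 0 + 2(169) = 338
  G: 0 + 1(192.1) = 192.1
  B: 0 + 2(192.1) = 384.1
Total out = 157.8 + 338 + 192.1 + 384.1 = 1072 mol.

1070 mol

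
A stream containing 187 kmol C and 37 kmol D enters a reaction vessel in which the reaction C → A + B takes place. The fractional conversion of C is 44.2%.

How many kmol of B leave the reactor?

C reacted = 0.442 × 187 = 82.65 kmol; ν_C = −1, so ξ = 82.65/1 = 82.65 kmol.
Outlet amounts (n = n₀ + ν ξ):
  C: 187 − 1(82.65) = 104.3
  A: 0 + 1(82.65) = 82.65
  B: 0 + 1(82.65) = 82.65
  D: 37 (inert)

82.7 kmol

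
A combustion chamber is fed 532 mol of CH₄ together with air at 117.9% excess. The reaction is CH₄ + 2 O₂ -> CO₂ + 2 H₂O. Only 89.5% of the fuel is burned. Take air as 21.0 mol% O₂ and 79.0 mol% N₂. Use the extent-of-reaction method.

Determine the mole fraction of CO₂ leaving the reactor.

0.0411

Stoichiometric O₂ = 2 × 532 = 1064 mol; O₂ fed = 1064 × 2.179 = 2318 mol.
N₂ fed = 2318 × 79/21 = 8722 mol.
Fuel reacted = 0.895 × 532 → ξ = 476.1 mol.
Outlet (n = n₀ + ν ξ):
  CH₄: 532 − 1(476.1) = 55.86
  O₂: 2318 − 2(476.1) = 1366
  N₂: 8722 (inert)
  CO₂: 0 + 1(476.1) = 476.1
  H₂O: 0 + 2(476.1) = 952.3
Total out = 11570 mol; y_CO₂ = 476.1 / 11570 = 0.04114.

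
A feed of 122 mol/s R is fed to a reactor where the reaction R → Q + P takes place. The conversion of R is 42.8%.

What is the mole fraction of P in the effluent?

R reacted = 0.428 × 122 = 52.22 mol/s; ν_R = −1, so ξ = 52.22/1 = 52.22 mol/s.
Outlet amounts (n = n₀ + ν ξ):
  R: 122 − 1(52.22) = 69.78
  Q: 0 + 1(52.22) = 52.22
  P: 0 + 1(52.22) = 52.22
Total out = 174.2 mol/s; y_P = 52.22 / 174.2 = 0.2997.

0.3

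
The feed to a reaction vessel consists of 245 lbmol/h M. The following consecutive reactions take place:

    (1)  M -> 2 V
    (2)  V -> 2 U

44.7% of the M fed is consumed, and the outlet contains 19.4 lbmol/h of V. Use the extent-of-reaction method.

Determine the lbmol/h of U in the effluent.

399 lbmol/h

Conversion of M: M consumed = 1ξ₁ = 0.447 × 245 → ξ₁ = 109.5 lbmol/h.
V balance: n_V = 0 + 2ξ₁ − 1ξ₂ = 19.4 → ξ₂ = (2·109.5 − 19.4)/1 = 199.6 lbmol/h.
Outlet amounts (n = n₀ + Σ ν·ξ):
  M: 245 − 1(109.5) = 135.5
  V: 0 + 2(109.5) − 1(199.6) = 19.4
  U: 0 + 2(199.6) = 399.3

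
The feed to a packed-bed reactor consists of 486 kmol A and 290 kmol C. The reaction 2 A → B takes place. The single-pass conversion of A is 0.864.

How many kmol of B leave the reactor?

A reacted = 0.864 × 486 = 419.9 kmol; ν_A = −2, so ξ = 419.9/2 = 210 kmol.
Outlet amounts (n = n₀ + ν ξ):
  A: 486 − 2(210) = 66.1
  B: 0 + 1(210) = 210
  C: 290 (inert)

210 kmol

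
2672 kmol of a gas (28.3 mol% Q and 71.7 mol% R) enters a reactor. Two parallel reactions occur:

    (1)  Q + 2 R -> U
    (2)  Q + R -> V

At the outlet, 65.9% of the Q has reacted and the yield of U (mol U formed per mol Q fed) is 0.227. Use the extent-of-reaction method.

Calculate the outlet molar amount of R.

Yield of U: 1ξ₁ / 756.2 = 0.227 → ξ₁ = 171.7 kmol.
Conversion of Q: 1ξ₁ + 1ξ₂ = 0.659 × 756.2 = 498.3 → ξ₂ = 326.7 kmol.
Outlet amounts (n = n₀ + Σ ν·ξ):
  Q: 756.2 − 1(171.7) − 1(326.7) = 257.9
  R: 1916 − 2(171.7) − 1(326.7) = 1246
  U: 0 + 1(171.7) = 171.7
  V: 0 + 1(326.7) = 326.7

1250 kmol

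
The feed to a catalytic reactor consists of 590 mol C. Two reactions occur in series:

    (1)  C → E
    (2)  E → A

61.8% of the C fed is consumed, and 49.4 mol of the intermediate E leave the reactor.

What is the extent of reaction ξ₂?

Conversion of C: C consumed = 1ξ₁ = 0.618 × 590 → ξ₁ = 364.6 mol.
E balance: n_E = 0 + 1ξ₁ − 1ξ₂ = 49.4 → ξ₂ = (1·364.6 − 49.4)/1 = 315.2 mol.
Outlet amounts (n = n₀ + Σ ν·ξ):
  C: 590 − 1(364.6) = 225.4
  E: 0 + 1(364.6) − 1(315.2) = 49.4
  A: 0 + 1(315.2) = 315.2

ξ₂ = 315 mol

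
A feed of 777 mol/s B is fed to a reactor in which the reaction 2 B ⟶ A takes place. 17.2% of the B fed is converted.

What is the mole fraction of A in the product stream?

0.0941

B reacted = 0.172 × 777 = 133.6 mol/s; ν_B = −2, so ξ = 133.6/2 = 66.82 mol/s.
Outlet amounts (n = n₀ + ν ξ):
  B: 777 − 2(66.82) = 643.4
  A: 0 + 1(66.82) = 66.82
Total out = 710.2 mol/s; y_A = 66.82 / 710.2 = 0.09409.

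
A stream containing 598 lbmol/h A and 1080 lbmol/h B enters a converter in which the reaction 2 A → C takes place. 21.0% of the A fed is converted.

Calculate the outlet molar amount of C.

A reacted = 0.21 × 598 = 125.6 lbmol/h; ν_A = −2, so ξ = 125.6/2 = 62.79 lbmol/h.
Outlet amounts (n = n₀ + ν ξ):
  A: 598 − 2(62.79) = 472.4
  C: 0 + 1(62.79) = 62.79
  B: 1080 (inert)

62.8 lbmol/h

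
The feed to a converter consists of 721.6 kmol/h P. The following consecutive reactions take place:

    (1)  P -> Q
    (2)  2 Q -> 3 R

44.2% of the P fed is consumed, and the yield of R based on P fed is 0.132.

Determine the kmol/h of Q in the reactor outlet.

Conversion of P: P consumed = 1ξ₁ = 0.442 × 721.6 → ξ₁ = 318.9 kmol/h.
Yield of R: 3ξ₂ / 721.6 = 0.132 → ξ₂ = 31.75 kmol/h.
Outlet amounts (n = n₀ + Σ ν·ξ):
  P: 721.6 − 1(318.9) = 402.7
  Q: 0 + 1(318.9) − 2(31.75) = 255.4
  R: 0 + 3(31.75) = 95.25

255 kmol/h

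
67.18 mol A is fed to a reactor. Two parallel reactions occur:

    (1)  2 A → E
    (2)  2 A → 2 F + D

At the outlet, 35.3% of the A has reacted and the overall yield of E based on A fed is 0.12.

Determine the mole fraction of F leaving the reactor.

Yield of E: 1ξ₁ / 67.18 = 0.12 → ξ₁ = 8.062 mol.
Conversion of A: 2ξ₁ + 2ξ₂ = 0.353 × 67.18 = 23.71 → ξ₂ = 3.796 mol.
Outlet amounts (n = n₀ + Σ ν·ξ):
  A: 67.18 − 2(8.062) − 2(3.796) = 43.47
  E: 0 + 1(8.062) = 8.062
  F: 0 + 2(3.796) = 7.591
  D: 0 + 1(3.796) = 3.796
Total out = 62.91 mol; y_F = 7.591 / 62.91 = 0.1207.

0.121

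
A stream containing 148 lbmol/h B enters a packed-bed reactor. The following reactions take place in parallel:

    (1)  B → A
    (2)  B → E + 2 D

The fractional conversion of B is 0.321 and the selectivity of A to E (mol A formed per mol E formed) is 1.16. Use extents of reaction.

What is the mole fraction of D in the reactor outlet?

0.229

Conversion of B: B consumed = 0.321 × 148 = 47.51 lbmol/h = 1ξ₁ + 1ξ₂.
Selectivity: 1ξ₁ / (1ξ₂) = 1.16 → ξ₁ = 1.16 ξ₂.
Substitute: (1·1.16 + 1) ξ₂ = 47.51 → ξ₂ = 21.99 lbmol/h, ξ₁ = 25.51 lbmol/h.
Outlet amounts (n = n₀ + Σ ν·ξ):
  B: 148 − 1(25.51) − 1(21.99) = 100.5
  A: 0 + 1(25.51) = 25.51
  E: 0 + 1(21.99) = 21.99
  D: 0 + 2(21.99) = 43.99
Total out = 192 lbmol/h; y_D = 43.99 / 192 = 0.2291.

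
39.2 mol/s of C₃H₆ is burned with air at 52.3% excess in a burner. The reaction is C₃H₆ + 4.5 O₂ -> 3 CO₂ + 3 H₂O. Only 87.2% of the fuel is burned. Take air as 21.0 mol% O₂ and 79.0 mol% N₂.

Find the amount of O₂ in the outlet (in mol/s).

Stoichiometric O₂ = 4.5 × 39.2 = 176.4 mol/s; O₂ fed = 176.4 × 1.523 = 268.7 mol/s.
N₂ fed = 268.7 × 79/21 = 1011 mol/s.
Fuel reacted = 0.872 × 39.2 → ξ = 34.18 mol/s.
Outlet (n = n₀ + ν ξ):
  C₃H₆: 39.2 − 1(34.18) = 5.018
  O₂: 268.7 − 4.5(34.18) = 114.8
  N₂: 1011 (inert)
  CO₂: 0 + 3(34.18) = 102.5
  H₂O: 0 + 3(34.18) = 102.5

115 mol/s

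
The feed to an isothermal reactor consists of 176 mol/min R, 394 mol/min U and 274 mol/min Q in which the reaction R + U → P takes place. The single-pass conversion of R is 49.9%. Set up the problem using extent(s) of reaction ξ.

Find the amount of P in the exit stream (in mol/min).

87.8 mol/min

R reacted = 0.499 × 176 = 87.82 mol/min; ν_R = −1, so ξ = 87.82/1 = 87.82 mol/min.
Outlet amounts (n = n₀ + ν ξ):
  R: 176 − 1(87.82) = 88.18
  U: 394 − 1(87.82) = 306.2
  P: 0 + 1(87.82) = 87.82
  Q: 274 (inert)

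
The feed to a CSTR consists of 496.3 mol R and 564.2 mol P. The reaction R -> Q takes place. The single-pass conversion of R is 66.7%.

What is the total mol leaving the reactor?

R reacted = 0.667 × 496.3 = 331 mol; ν_R = −1, so ξ = 331/1 = 331 mol.
Outlet amounts (n = n₀ + ν ξ):
  R: 496.3 − 1(331) = 165.3
  Q: 0 + 1(331) = 331
  P: 564.2 (inert)
Total out = 165.3 + 331 + 564.2 = 1060 mol.

1060 mol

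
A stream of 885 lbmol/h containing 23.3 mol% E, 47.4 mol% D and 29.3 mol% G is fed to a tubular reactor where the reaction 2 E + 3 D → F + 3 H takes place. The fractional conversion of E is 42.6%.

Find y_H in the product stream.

0.157

E reacted = 0.426 × 206.2 = 87.84 lbmol/h; ν_E = −2, so ξ = 87.84/2 = 43.92 lbmol/h.
Outlet amounts (n = n₀ + ν ξ):
  E: 206.2 − 2(43.92) = 118.4
  D: 419.5 − 3(43.92) = 287.7
  F: 0 + 1(43.92) = 43.92
  H: 0 + 3(43.92) = 131.8
  G: 259.3 (inert)
Total out = 841.1 lbmol/h; y_H = 131.8 / 841.1 = 0.1567.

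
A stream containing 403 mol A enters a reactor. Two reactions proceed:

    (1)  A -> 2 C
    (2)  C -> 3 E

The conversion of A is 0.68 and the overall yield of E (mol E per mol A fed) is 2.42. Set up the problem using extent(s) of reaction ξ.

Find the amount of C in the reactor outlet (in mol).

Conversion of A: A consumed = 1ξ₁ = 0.68 × 403 → ξ₁ = 274 mol.
Yield of E: 3ξ₂ / 403 = 2.42 → ξ₂ = 325.1 mol.
Outlet amounts (n = n₀ + Σ ν·ξ):
  A: 403 − 1(274) = 129
  C: 0 + 2(274) − 1(325.1) = 223
  E: 0 + 3(325.1) = 975.3

223 mol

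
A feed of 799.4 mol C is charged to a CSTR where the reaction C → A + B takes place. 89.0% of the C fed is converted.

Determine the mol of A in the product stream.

C reacted = 0.89 × 799.4 = 711.5 mol; ν_C = −1, so ξ = 711.5/1 = 711.5 mol.
Outlet amounts (n = n₀ + ν ξ):
  C: 799.4 − 1(711.5) = 87.93
  A: 0 + 1(711.5) = 711.5
  B: 0 + 1(711.5) = 711.5

711 mol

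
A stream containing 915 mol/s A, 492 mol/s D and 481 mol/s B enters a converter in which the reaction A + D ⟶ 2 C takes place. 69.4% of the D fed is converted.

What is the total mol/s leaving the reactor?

1890 mol/s

D reacted = 0.694 × 492 = 341.4 mol/s; ν_D = −1, so ξ = 341.4/1 = 341.4 mol/s.
Outlet amounts (n = n₀ + ν ξ):
  A: 915 − 1(341.4) = 573.6
  D: 492 − 1(341.4) = 150.6
  C: 0 + 2(341.4) = 682.9
  B: 481 (inert)
Total out = 573.6 + 150.6 + 682.9 + 481 = 1888 mol/s.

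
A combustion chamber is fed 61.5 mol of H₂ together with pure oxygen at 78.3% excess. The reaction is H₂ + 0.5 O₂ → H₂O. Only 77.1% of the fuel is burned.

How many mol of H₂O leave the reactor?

47.4 mol

Stoichiometric O₂ = 0.5 × 61.5 = 30.75 mol; O₂ fed = 30.75 × 1.783 = 54.83 mol.
Fuel reacted = 0.771 × 61.5 → ξ = 47.42 mol.
Outlet (n = n₀ + ν ξ):
  H₂: 61.5 − 1(47.42) = 14.08
  O₂: 54.83 − 0.5(47.42) = 31.12
  H₂O: 0 + 1(47.42) = 47.42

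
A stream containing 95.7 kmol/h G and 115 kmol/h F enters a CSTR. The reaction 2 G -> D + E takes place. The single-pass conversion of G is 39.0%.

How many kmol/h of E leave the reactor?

18.7 kmol/h

G reacted = 0.39 × 95.7 = 37.32 kmol/h; ν_G = −2, so ξ = 37.32/2 = 18.66 kmol/h.
Outlet amounts (n = n₀ + ν ξ):
  G: 95.7 − 2(18.66) = 58.38
  D: 0 + 1(18.66) = 18.66
  E: 0 + 1(18.66) = 18.66
  F: 115 (inert)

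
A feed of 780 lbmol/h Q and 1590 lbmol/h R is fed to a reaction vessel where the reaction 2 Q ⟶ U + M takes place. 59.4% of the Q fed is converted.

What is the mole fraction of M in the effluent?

Q reacted = 0.594 × 780 = 463.3 lbmol/h; ν_Q = −2, so ξ = 463.3/2 = 231.7 lbmol/h.
Outlet amounts (n = n₀ + ν ξ):
  Q: 780 − 2(231.7) = 316.7
  U: 0 + 1(231.7) = 231.7
  M: 0 + 1(231.7) = 231.7
  R: 1590 (inert)
Total out = 2370 lbmol/h; y_M = 231.7 / 2370 = 0.09775.

0.0977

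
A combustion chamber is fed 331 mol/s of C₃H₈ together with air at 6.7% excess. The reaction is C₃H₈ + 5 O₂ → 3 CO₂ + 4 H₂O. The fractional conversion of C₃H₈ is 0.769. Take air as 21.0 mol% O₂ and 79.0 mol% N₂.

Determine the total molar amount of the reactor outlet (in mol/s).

Stoichiometric O₂ = 5 × 331 = 1655 mol/s; O₂ fed = 1655 × 1.067 = 1766 mol/s.
N₂ fed = 1766 × 79/21 = 6643 mol/s.
Fuel reacted = 0.769 × 331 → ξ = 254.5 mol/s.
Outlet (n = n₀ + ν ξ):
  C₃H₈: 331 − 1(254.5) = 76.46
  O₂: 1766 − 5(254.5) = 493.2
  N₂: 6643 (inert)
  CO₂: 0 + 3(254.5) = 763.6
  H₂O: 0 + 4(254.5) = 1018
Total out = 76.46 + 493.2 + 6643 + 763.6 + 1018 = 8995 mol/s.

8990 mol/s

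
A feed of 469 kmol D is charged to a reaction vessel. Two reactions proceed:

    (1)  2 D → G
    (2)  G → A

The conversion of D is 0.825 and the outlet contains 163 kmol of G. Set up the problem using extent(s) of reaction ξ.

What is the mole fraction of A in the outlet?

0.111

Conversion of D: D consumed = 2ξ₁ = 0.825 × 469 → ξ₁ = 193.5 kmol.
G balance: n_G = 0 + 1ξ₁ − 1ξ₂ = 163 → ξ₂ = (1·193.5 − 163)/1 = 30.46 kmol.
Outlet amounts (n = n₀ + Σ ν·ξ):
  D: 469 − 2(193.5) = 82.08
  G: 0 + 1(193.5) − 1(30.46) = 163
  A: 0 + 1(30.46) = 30.46
Total out = 275.5 kmol; y_A = 30.46 / 275.5 = 0.1106.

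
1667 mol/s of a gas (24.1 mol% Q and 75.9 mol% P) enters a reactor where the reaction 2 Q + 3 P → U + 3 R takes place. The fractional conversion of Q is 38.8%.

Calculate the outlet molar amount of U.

Q reacted = 0.388 × 401.7 = 155.9 mol/s; ν_Q = −2, so ξ = 155.9/2 = 77.94 mol/s.
Outlet amounts (n = n₀ + ν ξ):
  Q: 401.7 − 2(77.94) = 245.9
  P: 1265 − 3(77.94) = 1031
  U: 0 + 1(77.94) = 77.94
  R: 0 + 3(77.94) = 233.8

77.9 mol/s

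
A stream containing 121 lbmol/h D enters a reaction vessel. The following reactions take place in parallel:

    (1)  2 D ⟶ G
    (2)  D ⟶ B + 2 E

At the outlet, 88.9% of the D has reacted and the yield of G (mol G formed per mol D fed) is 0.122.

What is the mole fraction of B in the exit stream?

0.298

Yield of G: 1ξ₁ / 121 = 0.122 → ξ₁ = 14.76 lbmol/h.
Conversion of D: 2ξ₁ + 1ξ₂ = 0.889 × 121 = 107.6 → ξ₂ = 78.05 lbmol/h.
Outlet amounts (n = n₀ + Σ ν·ξ):
  D: 121 − 2(14.76) − 1(78.05) = 13.43
  G: 0 + 1(14.76) = 14.76
  B: 0 + 1(78.05) = 78.05
  E: 0 + 2(78.05) = 156.1
Total out = 262.3 lbmol/h; y_B = 78.05 / 262.3 = 0.2975.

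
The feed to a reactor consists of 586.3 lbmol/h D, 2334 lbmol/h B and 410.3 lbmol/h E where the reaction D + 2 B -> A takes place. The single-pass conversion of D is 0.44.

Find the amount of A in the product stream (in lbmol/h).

D reacted = 0.44 × 586.3 = 258 lbmol/h; ν_D = −1, so ξ = 258/1 = 258 lbmol/h.
Outlet amounts (n = n₀ + ν ξ):
  D: 586.3 − 1(258) = 328.3
  B: 2334 − 2(258) = 1818
  A: 0 + 1(258) = 258
  E: 410.3 (inert)

258 lbmol/h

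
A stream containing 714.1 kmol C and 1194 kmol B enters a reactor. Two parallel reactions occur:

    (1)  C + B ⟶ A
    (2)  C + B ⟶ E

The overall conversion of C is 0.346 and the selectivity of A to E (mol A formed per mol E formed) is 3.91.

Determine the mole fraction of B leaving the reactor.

0.57

Conversion of C: C consumed = 0.346 × 714.1 = 247.1 kmol = 1ξ₁ + 1ξ₂.
Selectivity: 1ξ₁ / (1ξ₂) = 3.91 → ξ₁ = 3.91 ξ₂.
Substitute: (1·3.91 + 1) ξ₂ = 247.1 → ξ₂ = 50.32 kmol, ξ₁ = 196.8 kmol.
Outlet amounts (n = n₀ + Σ ν·ξ):
  C: 714.1 − 1(196.8) − 1(50.32) = 467
  B: 1194 − 1(196.8) − 1(50.32) = 946.9
  A: 0 + 1(196.8) = 196.8
  E: 0 + 1(50.32) = 50.32
Total out = 1661 kmol; y_B = 946.9 / 1661 = 0.5701.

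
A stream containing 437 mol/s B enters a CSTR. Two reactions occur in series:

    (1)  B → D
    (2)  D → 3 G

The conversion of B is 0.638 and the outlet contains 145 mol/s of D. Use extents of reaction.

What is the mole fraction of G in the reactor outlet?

Conversion of B: B consumed = 1ξ₁ = 0.638 × 437 → ξ₁ = 278.8 mol/s.
D balance: n_D = 0 + 1ξ₁ − 1ξ₂ = 145 → ξ₂ = (1·278.8 − 145)/1 = 133.8 mol/s.
Outlet amounts (n = n₀ + Σ ν·ξ):
  B: 437 − 1(278.8) = 158.2
  D: 0 + 1(278.8) − 1(133.8) = 145
  G: 0 + 3(133.8) = 401.4
Total out = 704.6 mol/s; y_G = 401.4 / 704.6 = 0.5697.

0.57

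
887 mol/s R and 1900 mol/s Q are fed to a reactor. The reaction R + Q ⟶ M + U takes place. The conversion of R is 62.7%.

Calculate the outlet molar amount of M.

556 mol/s

R reacted = 0.627 × 887 = 556.1 mol/s; ν_R = −1, so ξ = 556.1/1 = 556.1 mol/s.
Outlet amounts (n = n₀ + ν ξ):
  R: 887 − 1(556.1) = 330.9
  Q: 1900 − 1(556.1) = 1344
  M: 0 + 1(556.1) = 556.1
  U: 0 + 1(556.1) = 556.1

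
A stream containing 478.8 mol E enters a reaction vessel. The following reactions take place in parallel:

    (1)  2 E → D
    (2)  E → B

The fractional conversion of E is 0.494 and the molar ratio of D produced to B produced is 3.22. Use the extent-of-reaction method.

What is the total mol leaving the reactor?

Conversion of E: E consumed = 0.494 × 478.8 = 236.5 mol = 2ξ₁ + 1ξ₂.
Selectivity: 1ξ₁ / (1ξ₂) = 3.22 → ξ₁ = 3.22 ξ₂.
Substitute: (2·3.22 + 1) ξ₂ = 236.5 → ξ₂ = 31.79 mol, ξ₁ = 102.4 mol.
Outlet amounts (n = n₀ + Σ ν·ξ):
  E: 478.8 − 2(102.4) − 1(31.79) = 242.3
  D: 0 + 1(102.4) = 102.4
  B: 0 + 1(31.79) = 31.79
Total out = 242.3 + 102.4 + 31.79 = 376.4 mol.

376 mol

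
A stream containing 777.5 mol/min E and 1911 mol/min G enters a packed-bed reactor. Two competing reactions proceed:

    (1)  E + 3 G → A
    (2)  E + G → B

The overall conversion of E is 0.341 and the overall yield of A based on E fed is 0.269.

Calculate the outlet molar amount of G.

1230 mol/min

Yield of A: 1ξ₁ / 777.5 = 0.269 → ξ₁ = 209.1 mol/min.
Conversion of E: 1ξ₁ + 1ξ₂ = 0.341 × 777.5 = 265.1 → ξ₂ = 55.98 mol/min.
Outlet amounts (n = n₀ + Σ ν·ξ):
  E: 777.5 − 1(209.1) − 1(55.98) = 512.4
  G: 1911 − 3(209.1) − 1(55.98) = 1228
  A: 0 + 1(209.1) = 209.1
  B: 0 + 1(55.98) = 55.98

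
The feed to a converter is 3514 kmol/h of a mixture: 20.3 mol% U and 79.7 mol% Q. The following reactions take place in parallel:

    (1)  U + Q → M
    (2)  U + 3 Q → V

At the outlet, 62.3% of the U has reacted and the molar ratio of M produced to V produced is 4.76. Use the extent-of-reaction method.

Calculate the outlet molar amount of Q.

Conversion of U: U consumed = 0.623 × 713.3 = 444.4 kmol/h = 1ξ₁ + 1ξ₂.
Selectivity: 1ξ₁ / (1ξ₂) = 4.76 → ξ₁ = 4.76 ξ₂.
Substitute: (1·4.76 + 1) ξ₂ = 444.4 → ξ₂ = 77.15 kmol/h, ξ₁ = 367.3 kmol/h.
Outlet amounts (n = n₀ + Σ ν·ξ):
  U: 713.3 − 1(367.3) − 1(77.15) = 268.9
  Q: 2801 − 1(367.3) − 3(77.15) = 2202
  M: 0 + 1(367.3) = 367.3
  V: 0 + 1(77.15) = 77.15

2200 kmol/h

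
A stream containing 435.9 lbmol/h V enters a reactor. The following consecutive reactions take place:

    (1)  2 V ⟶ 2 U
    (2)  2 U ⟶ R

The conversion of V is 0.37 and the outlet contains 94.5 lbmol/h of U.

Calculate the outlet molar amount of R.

Conversion of V: V consumed = 2ξ₁ = 0.37 × 435.9 → ξ₁ = 80.64 lbmol/h.
U balance: n_U = 0 + 2ξ₁ − 2ξ₂ = 94.5 → ξ₂ = (2·80.64 − 94.5)/2 = 33.39 lbmol/h.
Outlet amounts (n = n₀ + Σ ν·ξ):
  V: 435.9 − 2(80.64) = 274.6
  U: 0 + 2(80.64) − 2(33.39) = 94.5
  R: 0 + 1(33.39) = 33.39

33.4 lbmol/h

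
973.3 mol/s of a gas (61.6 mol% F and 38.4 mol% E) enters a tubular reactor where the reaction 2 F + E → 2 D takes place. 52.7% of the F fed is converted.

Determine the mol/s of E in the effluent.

F reacted = 0.527 × 599.6 = 316 mol/s; ν_F = −2, so ξ = 316/2 = 158 mol/s.
Outlet amounts (n = n₀ + ν ξ):
  F: 599.6 − 2(158) = 283.6
  E: 373.7 − 1(158) = 215.8
  D: 0 + 2(158) = 316

216 mol/s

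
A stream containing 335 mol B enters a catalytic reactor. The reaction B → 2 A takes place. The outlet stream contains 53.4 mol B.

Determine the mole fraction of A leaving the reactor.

For B: n = n₀ − 1ξ → 53.4 = 335 − 1ξ, giving ξ = 281.6 mol.
Outlet amounts (n = n₀ + ν ξ):
  B: 335 − 1(281.6) = 53.4
  A: 0 + 2(281.6) = 563.2
Total out = 616.6 mol; y_A = 563.2 / 616.6 = 0.9134.

0.913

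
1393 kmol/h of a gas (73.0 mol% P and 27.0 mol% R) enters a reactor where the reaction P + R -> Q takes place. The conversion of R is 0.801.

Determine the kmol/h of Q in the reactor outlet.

301 kmol/h

R reacted = 0.801 × 376.1 = 301.3 kmol/h; ν_R = −1, so ξ = 301.3/1 = 301.3 kmol/h.
Outlet amounts (n = n₀ + ν ξ):
  P: 1017 − 1(301.3) = 715.6
  R: 376.1 − 1(301.3) = 74.85
  Q: 0 + 1(301.3) = 301.3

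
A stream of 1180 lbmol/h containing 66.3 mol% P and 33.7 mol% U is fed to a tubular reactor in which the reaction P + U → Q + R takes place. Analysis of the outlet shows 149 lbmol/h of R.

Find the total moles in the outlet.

For R: n = n₀ + 1ξ → 149 = 0 + 1ξ, giving ξ = 149 lbmol/h.
Outlet amounts (n = n₀ + ν ξ):
  P: 782.3 − 1(149) = 633.3
  U: 397.7 − 1(149) = 248.7
  Q: 0 + 1(149) = 149
  R: 0 + 1(149) = 149
Total out = 633.3 + 248.7 + 149 + 149 = 1180 lbmol/h.

1180 lbmol/h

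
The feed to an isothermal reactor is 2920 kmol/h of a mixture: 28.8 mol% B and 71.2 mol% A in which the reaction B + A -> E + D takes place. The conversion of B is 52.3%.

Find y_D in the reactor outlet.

B reacted = 0.523 × 841 = 439.8 kmol/h; ν_B = −1, so ξ = 439.8/1 = 439.8 kmol/h.
Outlet amounts (n = n₀ + ν ξ):
  B: 841 − 1(439.8) = 401.1
  A: 2079 − 1(439.8) = 1639
  E: 0 + 1(439.8) = 439.8
  D: 0 + 1(439.8) = 439.8
Total out = 2920 kmol/h; y_D = 439.8 / 2920 = 0.1506.

0.151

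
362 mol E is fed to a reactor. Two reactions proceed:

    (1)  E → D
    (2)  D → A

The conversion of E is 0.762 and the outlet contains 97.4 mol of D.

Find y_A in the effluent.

Conversion of E: E consumed = 1ξ₁ = 0.762 × 362 → ξ₁ = 275.8 mol.
D balance: n_D = 0 + 1ξ₁ − 1ξ₂ = 97.4 → ξ₂ = (1·275.8 − 97.4)/1 = 178.4 mol.
Outlet amounts (n = n₀ + Σ ν·ξ):
  E: 362 − 1(275.8) = 86.16
  D: 0 + 1(275.8) − 1(178.4) = 97.4
  A: 0 + 1(178.4) = 178.4
Total out = 362 mol; y_A = 178.4 / 362 = 0.4929.

0.493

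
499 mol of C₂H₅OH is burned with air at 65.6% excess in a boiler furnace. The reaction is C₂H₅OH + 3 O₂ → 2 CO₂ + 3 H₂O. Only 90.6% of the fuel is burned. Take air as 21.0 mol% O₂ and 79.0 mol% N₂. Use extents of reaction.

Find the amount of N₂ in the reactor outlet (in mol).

Stoichiometric O₂ = 3 × 499 = 1497 mol; O₂ fed = 1497 × 1.656 = 2479 mol.
N₂ fed = 2479 × 79/21 = 9326 mol.
Fuel reacted = 0.906 × 499 → ξ = 452.1 mol.
Outlet (n = n₀ + ν ξ):
  C₂H₅OH: 499 − 1(452.1) = 46.91
  O₂: 2479 − 3(452.1) = 1123
  N₂: 9326 (inert)
  CO₂: 0 + 2(452.1) = 904.2
  H₂O: 0 + 3(452.1) = 1356

9330 mol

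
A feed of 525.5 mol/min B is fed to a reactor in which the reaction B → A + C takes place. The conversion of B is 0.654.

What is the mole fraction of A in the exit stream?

B reacted = 0.654 × 525.5 = 343.7 mol/min; ν_B = −1, so ξ = 343.7/1 = 343.7 mol/min.
Outlet amounts (n = n₀ + ν ξ):
  B: 525.5 − 1(343.7) = 181.8
  A: 0 + 1(343.7) = 343.7
  C: 0 + 1(343.7) = 343.7
Total out = 869.2 mol/min; y_A = 343.7 / 869.2 = 0.3954.

0.395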